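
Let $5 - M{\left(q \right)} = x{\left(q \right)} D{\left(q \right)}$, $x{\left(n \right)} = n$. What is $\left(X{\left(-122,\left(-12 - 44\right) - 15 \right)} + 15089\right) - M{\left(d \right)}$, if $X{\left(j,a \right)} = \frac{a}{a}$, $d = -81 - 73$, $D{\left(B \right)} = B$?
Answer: $38801$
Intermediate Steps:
$d = -154$ ($d = -81 - 73 = -154$)
$M{\left(q \right)} = 5 - q^{2}$ ($M{\left(q \right)} = 5 - q q = 5 - q^{2}$)
$X{\left(j,a \right)} = 1$
$\left(X{\left(-122,\left(-12 - 44\right) - 15 \right)} + 15089\right) - M{\left(d \right)} = \left(1 + 15089\right) - \left(5 - \left(-154\right)^{2}\right) = 15090 - \left(5 - 23716\right) = 15090 - -23711 = 15090 + 23711 = 38801$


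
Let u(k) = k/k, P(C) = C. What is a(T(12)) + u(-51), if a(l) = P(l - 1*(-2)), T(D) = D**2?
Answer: 147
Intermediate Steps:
a(l) = 2 + l (a(l) = l - 1*(-2) = l + 2 = 2 + l)
u(k) = 1
a(T(12)) + u(-51) = (2 + 12**2) + 1 = (2 + 144) + 1 = 146 + 1 = 147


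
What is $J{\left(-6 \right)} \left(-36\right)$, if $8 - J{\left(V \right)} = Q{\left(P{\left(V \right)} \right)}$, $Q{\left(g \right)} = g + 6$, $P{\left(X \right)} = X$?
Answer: $-288$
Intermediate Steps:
$Q{\left(g \right)} = 6 + g$
$J{\left(V \right)} = 2 - V$ ($J{\left(V \right)} = 8 - \left(6 + V\right) = 2 - V$)
$J{\left(-6 \right)} \left(-36\right) = \left(2 - -6\right) \left(-36\right) = \left(2 + 6\right) \left(-36\right) = 8 \left(-36\right) = -288$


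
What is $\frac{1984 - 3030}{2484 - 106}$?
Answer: $- \frac{523}{1189} \approx -0.43987$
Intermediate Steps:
$\frac{1984 - 3030}{2484 - 106} = - \frac{1046}{2378} = \left(-1046\right) \frac{1}{2378} = - \frac{523}{1189}$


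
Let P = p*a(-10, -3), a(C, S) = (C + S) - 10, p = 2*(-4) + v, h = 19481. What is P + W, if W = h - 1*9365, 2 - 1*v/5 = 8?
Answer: 10990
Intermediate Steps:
v = -30 (v = 10 - 5*8 = 10 - 40 = -30)
p = -38 (p = 2*(-4) - 30 = -8 - 30 = -38)
a(C, S) = -10 + C + S
W = 10116 (W = 19481 - 1*9365 = 19481 - 9365 = 10116)
P = 874 (P = -38*(-10 - 10 - 3) = -38*(-23) = 874)
P + W = 874 + 10116 = 10990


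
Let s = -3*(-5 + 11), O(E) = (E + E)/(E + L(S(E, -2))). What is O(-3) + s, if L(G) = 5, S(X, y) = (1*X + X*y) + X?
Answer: -21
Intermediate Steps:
S(X, y) = 2*X + X*y (S(X, y) = (X + X*y) + X = 2*X + X*y)
O(E) = 2*E/(5 + E) (O(E) = (E + E)/(E + 5) = (2*E)/(5 + E) = 2*E/(5 + E))
s = -18 (s = -3*6 = -18)
O(-3) + s = 2*(-3)/(5 - 3) - 18 = 2*(-3)/2 - 18 = 2*(-3)*(½) - 18 = -3 - 18 = -21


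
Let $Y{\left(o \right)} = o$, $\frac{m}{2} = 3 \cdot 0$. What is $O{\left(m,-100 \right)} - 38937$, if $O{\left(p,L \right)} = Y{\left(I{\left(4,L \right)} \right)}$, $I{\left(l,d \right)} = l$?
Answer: $-38933$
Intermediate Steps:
$m = 0$ ($m = 2 \cdot 3 \cdot 0 = 2 \cdot 0 = 0$)
$O{\left(p,L \right)} = 4$
$O{\left(m,-100 \right)} - 38937 = 4 - 38937 = -38933$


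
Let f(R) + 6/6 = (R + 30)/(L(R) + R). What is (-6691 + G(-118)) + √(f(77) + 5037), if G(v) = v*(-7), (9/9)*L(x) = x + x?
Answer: -5865 + √268750713/231 ≈ -5794.0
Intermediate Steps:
L(x) = 2*x (L(x) = x + x = 2*x)
G(v) = -7*v
f(R) = -1 + (30 + R)/(3*R) (f(R) = -1 + (R + 30)/(2*R + R) = -1 + (30 + R)/((3*R)) = -1 + (30 + R)*(1/(3*R)) = -1 + (30 + R)/(3*R))
(-6691 + G(-118)) + √(f(77) + 5037) = (-6691 - 7*(-118)) + √((-⅔ + 10/77) + 5037) = (-6691 + 826) + √((-⅔ + 10*(1/77)) + 5037) = -5865 + √((-⅔ + 10/77) + 5037) = -5865 + √(-124/231 + 5037) = -5865 + √(1163423/231) = -5865 + √268750713/231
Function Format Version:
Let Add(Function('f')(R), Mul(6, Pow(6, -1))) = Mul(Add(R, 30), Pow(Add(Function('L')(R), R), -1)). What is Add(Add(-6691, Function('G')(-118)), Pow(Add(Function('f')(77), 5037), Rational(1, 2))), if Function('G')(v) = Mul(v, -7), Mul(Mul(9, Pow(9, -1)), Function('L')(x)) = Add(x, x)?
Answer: Add(-5865, Mul(Rational(1, 231), Pow(268750713, Rational(1, 2)))) ≈ -5794.0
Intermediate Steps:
Function('L')(x) = Mul(2, x) (Function('L')(x) = Add(x, x) = Mul(2, x))
Function('G')(v) = Mul(-7, v)
Function('f')(R) = Add(-1, Mul(Rational(1, 3), Pow(R, -1), Add(30, R))) (Function('f')(R) = Add(-1, Mul(Add(R, 30), Pow(Add(Mul(2, R), R), -1))) = Add(-1, Mul(Add(30, R), Pow(Mul(3, R), -1))) = Add(-1, Mul(Add(30, R), Mul(Rational(1, 3), Pow(R, -1)))) = Add(-1, Mul(Rational(1, 3), Pow(R, -1), Add(30, R))))
Add(Add(-6691, Function('G')(-118)), Pow(Add(Function('f')(77), 5037), Rational(1, 2))) = Add(Add(-6691, Mul(-7, -118)), Pow(Add(Add(Rational(-2, 3), Mul(10, Pow(77, -1))), 5037), Rational(1, 2))) = Add(Add(-6691, 826), Pow(Add(Add(Rational(-2, 3), Mul(10, Rational(1, 77))), 5037), Rational(1, 2))) = Add(-5865, Pow(Add(Add(Rational(-2, 3), Rational(10, 77)), 5037), Rational(1, 2))) = Add(-5865, Pow(Add(Rational(-124, 231), 5037), Rational(1, 2))) = Add(-5865, Pow(Rational(1163423, 231), Rational(1, 2))) = Add(-5865, Mul(Rational(1, 231), Pow(268750713, Rational(1, 2))))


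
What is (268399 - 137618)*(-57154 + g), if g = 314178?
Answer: 33613855744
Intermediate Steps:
(268399 - 137618)*(-57154 + g) = (268399 - 137618)*(-57154 + 314178) = 130781*257024 = 33613855744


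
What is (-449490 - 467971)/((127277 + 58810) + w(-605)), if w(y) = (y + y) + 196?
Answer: -917461/185073 ≈ -4.9573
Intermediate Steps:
w(y) = 196 + 2*y (w(y) = 2*y + 196 = 196 + 2*y)
(-449490 - 467971)/((127277 + 58810) + w(-605)) = (-449490 - 467971)/((127277 + 58810) + (196 + 2*(-605))) = -917461/(186087 + (196 - 1210)) = -917461/(186087 - 1014) = -917461/185073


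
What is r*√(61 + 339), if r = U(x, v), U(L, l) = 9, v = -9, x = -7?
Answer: 180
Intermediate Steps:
r = 9
r*√(61 + 339) = 9*√(61 + 339) = 9*√400 = 9*20 = 180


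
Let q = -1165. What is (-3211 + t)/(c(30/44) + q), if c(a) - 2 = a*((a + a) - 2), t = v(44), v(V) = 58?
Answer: 763026/281551 ≈ 2.7101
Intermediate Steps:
t = 58
c(a) = 2 + a*(-2 + 2*a) (c(a) = 2 + a*((a + a) - 2) = 2 + a*(2*a - 2) = 2 + a*(-2 + 2*a))
(-3211 + t)/(c(30/44) + q) = (-3211 + 58)/((2 - 60/44 + 2*(30/44)**2) - 1165) = -3153/((2 - 60/44 + 2*(30*(1/44))**2) - 1165) = -3153/((2 - 2*15/22 + 2*(15/22)**2) - 1165) = -3153/((2 - 15/11 + 2*(225/484)) - 1165) = -3153/((2 - 15/11 + 225/242) - 1165) = -3153/(379/242 - 1165) = -3153/(-281551/242) = -3153*(-242/281551) = 763026/281551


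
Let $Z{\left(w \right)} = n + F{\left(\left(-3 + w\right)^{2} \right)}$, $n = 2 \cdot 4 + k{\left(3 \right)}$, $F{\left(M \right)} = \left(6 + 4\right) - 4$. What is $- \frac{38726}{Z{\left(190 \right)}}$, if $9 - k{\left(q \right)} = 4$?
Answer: $- \frac{38726}{19} \approx -2038.2$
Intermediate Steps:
$k{\left(q \right)} = 5$ ($k{\left(q \right)} = 9 - 4 = 5$)
$F{\left(M \right)} = 6$ ($F{\left(M \right)} = 10 - 4 = 6$)
$n = 13$ ($n = 2 \cdot 4 + 5 = 8 + 5 = 13$)
$Z{\left(w \right)} = 19$ ($Z{\left(w \right)} = 13 + 6 = 19$)
$- \frac{38726}{Z{\left(190 \right)}} = - \frac{38726}{19}$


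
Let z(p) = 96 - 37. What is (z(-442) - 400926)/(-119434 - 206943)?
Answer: 400867/326377 ≈ 1.2282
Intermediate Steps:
z(p) = 59
(z(-442) - 400926)/(-119434 - 206943) = (59 - 400926)/(-119434 - 206943) = -400867/(-326377) = -400867*(-1/326377) = 400867/326377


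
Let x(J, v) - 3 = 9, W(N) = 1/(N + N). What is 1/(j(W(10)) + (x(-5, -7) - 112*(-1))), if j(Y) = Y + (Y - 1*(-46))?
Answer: 10/1701 ≈ 0.0058789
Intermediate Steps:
W(N) = 1/(2*N)
x(J, v) = 12 (x(J, v) = 3 + 9 = 12)
j(Y) = 46 + 2*Y (j(Y) = Y + (Y + 46) = Y + (46 + Y) = 46 + 2*Y)
1/(j(W(10)) + (x(-5, -7) - 112*(-1))) = 1/((46 + 2*((½)/10)) + (12 - 112*(-1))) = 1/((46 + 2*((½)*(⅒))) + (12 + 112)) = 1/((46 + 2*(1/20)) + 124) = 1/((46 + ⅒) + 124) = 1/(461/10 + 124) = 1/(1701/10) = 10/1701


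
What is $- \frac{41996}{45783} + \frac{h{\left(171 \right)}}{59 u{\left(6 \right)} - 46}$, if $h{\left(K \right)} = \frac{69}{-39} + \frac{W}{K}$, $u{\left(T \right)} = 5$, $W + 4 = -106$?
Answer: $- \frac{2610161569}{2815791849} \approx -0.92697$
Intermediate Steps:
$W = -110$ ($W = -4 - 106 = -110$)
$h{\left(K \right)} = - \frac{23}{13} - \frac{110}{K}$ ($h{\left(K \right)} = \frac{69}{-39} - \frac{110}{K} = 69 \left(- \frac{1}{39}\right) - \frac{110}{K} = - \frac{23}{13} - \frac{110}{K}$)
$- \frac{41996}{45783} + \frac{h{\left(171 \right)}}{59 u{\left(6 \right)} - 46} = - \frac{41996}{45783} + \frac{- \frac{23}{13} - \frac{110}{171}}{59 \cdot 5 - 46} = \left(-41996\right) \frac{1}{45783} + \frac{- \frac{23}{13} - \frac{110}{171}}{295 - 46} = - \frac{41996}{45783} + \frac{- \frac{23}{13} - \frac{110}{171}}{249} = - \frac{41996}{45783} - \frac{5363}{553527} = - \frac{2610161569}{2815791849}$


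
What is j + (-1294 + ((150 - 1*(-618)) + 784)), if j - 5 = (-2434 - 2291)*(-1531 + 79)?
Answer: 6860963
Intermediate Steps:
j = 6860705 (j = 5 + (-2434 - 2291)*(-1531 + 79) = 5 - 4725*(-1452) = 5 + 6860700 = 6860705)
j + (-1294 + ((150 - 1*(-618)) + 784)) = 6860705 + (-1294 + ((150 - 1*(-618)) + 784)) = 6860705 + (-1294 + ((150 + 618) + 784)) = 6860705 + (-1294 + (768 + 784)) = 6860705 + (-1294 + 1552) = 6860705 + 258 = 6860963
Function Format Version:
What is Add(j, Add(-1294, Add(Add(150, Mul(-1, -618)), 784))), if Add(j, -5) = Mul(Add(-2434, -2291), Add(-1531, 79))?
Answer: 6860963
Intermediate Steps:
j = 6860705 (j = Add(5, Mul(Add(-2434, -2291), Add(-1531, 79))) = Add(5, Mul(-4725, -1452)) = Add(5, 6860700) = 6860705)
Add(j, Add(-1294, Add(Add(150, Mul(-1, -618)), 784))) = Add(6860705, Add(-1294, Add(Add(150, Mul(-1, -618)), 784))) = Add(6860705, Add(-1294, Add(Add(150, 618), 784))) = Add(6860705, Add(-1294, Add(768, 784))) = Add(6860705, Add(-1294, 1552)) = Add(6860705, 258) = 6860963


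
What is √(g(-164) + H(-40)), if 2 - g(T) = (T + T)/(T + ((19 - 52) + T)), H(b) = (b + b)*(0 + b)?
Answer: √1155594/19 ≈ 56.578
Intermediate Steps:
H(b) = 2*b² (H(b) = (2*b)*b = 2*b²)
g(T) = 2 - 2*T/(-33 + 2*T) (g(T) = 2 - (T + T)/(T + ((19 - 52) + T)) = 2 - 2*T/(T + (-33 + T)) = 2 - 2*T/(-33 + 2*T))
√(g(-164) + H(-40)) = √(2*(-33 - 164)/(-33 + 2*(-164)) + 2*(-40)²) = √(2*(-197)/(-33 - 328) + 2*1600) = √(2*(-197)/(-361) + 3200) = √(2*(-1/361)*(-197) + 3200) = √(394/361 + 3200) = √(1155594/361) = √1155594/19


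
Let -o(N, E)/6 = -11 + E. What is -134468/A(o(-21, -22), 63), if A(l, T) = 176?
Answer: -33617/44 ≈ -764.02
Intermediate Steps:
o(N, E) = 66 - 6*E (o(N, E) = -6*(-11 + E) = 66 - 6*E)
-134468/A(o(-21, -22), 63) = -134468/176 = -134468*1/176 = -33617/44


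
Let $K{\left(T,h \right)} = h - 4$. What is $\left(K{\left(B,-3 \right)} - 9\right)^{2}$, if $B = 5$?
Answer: $256$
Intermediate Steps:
$K{\left(T,h \right)} = -4 + h$ ($K{\left(T,h \right)} = h - 4 = -4 + h$)
$\left(K{\left(B,-3 \right)} - 9\right)^{2} = \left(\left(-4 - 3\right) - 9\right)^{2} = \left(-7 - 9\right)^{2} = \left(-16\right)^{2} = 256$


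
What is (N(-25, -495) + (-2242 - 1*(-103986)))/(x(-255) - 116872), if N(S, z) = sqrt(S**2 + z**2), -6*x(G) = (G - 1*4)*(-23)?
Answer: -610464/707189 - 510*sqrt(34)/707189 ≈ -0.86743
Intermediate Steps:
x(G) = -46/3 + 23*G/6 (x(G) = -(G - 1*4)*(-23)/6 = -(G - 4)*(-23)/6 = -(-4 + G)*(-23)/6 = -(92 - 23*G)/6 = -46/3 + 23*G/6)
(N(-25, -495) + (-2242 - 1*(-103986)))/(x(-255) - 116872) = (sqrt((-25)**2 + (-495)**2) + (-2242 - 1*(-103986)))/((-46/3 + (23/6)*(-255)) - 116872) = (sqrt(625 + 245025) + (-2242 + 103986))/((-46/3 - 1955/2) - 116872) = (sqrt(245650) + 101744)/(-5957/6 - 116872) = (85*sqrt(34) + 101744)/(-707189/6) = (101744 + 85*sqrt(34))*(-6/707189) = -610464/707189 - 510*sqrt(34)/707189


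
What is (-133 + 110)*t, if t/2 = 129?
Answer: -5934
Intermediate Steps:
t = 258 (t = 2*129 = 258)
(-133 + 110)*t = (-133 + 110)*258 = -23*258 = -5934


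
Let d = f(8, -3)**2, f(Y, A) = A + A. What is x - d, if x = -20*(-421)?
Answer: 8384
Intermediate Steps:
f(Y, A) = 2*A
x = 8420
d = 36 (d = (2*(-3))**2 = (-6)**2 = 36)
x - d = 8420 - 1*36 = 8420 - 36 = 8384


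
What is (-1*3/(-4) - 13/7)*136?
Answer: -1054/7 ≈ -150.57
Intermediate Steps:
(-1*3/(-4) - 13/7)*136 = (-3*(-¼) - 13*⅐)*136 = (¾ - 13/7)*136 = -31/28*136 = -1054/7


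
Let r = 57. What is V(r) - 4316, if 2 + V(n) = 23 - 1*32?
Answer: -4327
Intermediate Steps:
V(n) = -11 (V(n) = -2 + (23 - 1*32) = -2 + (23 - 32) = -2 - 9 = -11)
V(r) - 4316 = -11 - 4316 = -4327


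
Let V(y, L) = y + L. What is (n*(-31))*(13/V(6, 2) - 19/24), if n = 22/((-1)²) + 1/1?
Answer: -3565/6 ≈ -594.17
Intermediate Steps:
V(y, L) = L + y
n = 23 (n = 22/1 + 1*1 = 22*1 + 1 = 22 + 1 = 23)
(n*(-31))*(13/V(6, 2) - 19/24) = (23*(-31))*(13/(2 + 6) - 19/24) = -713*(13/8 - 19*1/24) = -713*(13*(⅛) - 19/24) = -713*(13/8 - 19/24) = -713*⅚ = -3565/6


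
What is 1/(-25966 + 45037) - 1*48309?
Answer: -921300938/19071 ≈ -48309.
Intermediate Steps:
1/(-25966 + 45037) - 1*48309 = 1/19071 - 48309 = -921300938/19071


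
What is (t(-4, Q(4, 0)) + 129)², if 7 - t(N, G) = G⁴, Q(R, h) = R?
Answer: 14400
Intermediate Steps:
t(N, G) = 7 - G⁴
(t(-4, Q(4, 0)) + 129)² = ((7 - 1*4⁴) + 129)² = ((7 - 1*256) + 129)² = ((7 - 256) + 129)² = (-249 + 129)² = (-120)² = 14400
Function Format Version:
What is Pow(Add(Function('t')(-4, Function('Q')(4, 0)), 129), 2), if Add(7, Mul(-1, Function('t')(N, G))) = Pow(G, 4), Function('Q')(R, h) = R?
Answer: 14400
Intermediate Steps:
Function('t')(N, G) = Add(7, Mul(-1, Pow(G, 4)))
Pow(Add(Function('t')(-4, Function('Q')(4, 0)), 129), 2) = Pow(Add(Add(7, Mul(-1, Pow(4, 4))), 129), 2) = Pow(Add(Add(7, Mul(-1, 256)), 129), 2) = Pow(Add(Add(7, -256), 129), 2) = Pow(Add(-249, 129), 2) = Pow(-120, 2) = 14400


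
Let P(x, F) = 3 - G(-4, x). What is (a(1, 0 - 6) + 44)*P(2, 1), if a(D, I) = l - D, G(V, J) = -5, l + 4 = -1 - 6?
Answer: 256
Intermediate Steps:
l = -11 (l = -4 + (-1 - 6) = -4 - 7 = -11)
a(D, I) = -11 - D
P(x, F) = 8 (P(x, F) = 3 - 1*(-5) = 3 + 5 = 8)
(a(1, 0 - 6) + 44)*P(2, 1) = ((-11 - 1*1) + 44)*8 = ((-11 - 1) + 44)*8 = (-12 + 44)*8 = 32*8 = 256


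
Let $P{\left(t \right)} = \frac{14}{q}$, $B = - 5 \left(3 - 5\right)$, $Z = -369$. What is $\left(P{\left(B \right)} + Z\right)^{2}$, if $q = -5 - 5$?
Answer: $\frac{3429904}{25} \approx 1.372 \cdot 10^{5}$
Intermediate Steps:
$B = 10$ ($B = \left(-5\right) \left(-2\right) = 10$)
$q = -10$ ($q = -5 - 5 = -10$)
$P{\left(t \right)} = - \frac{7}{5}$ ($P{\left(t \right)} = \frac{14}{-10} = 14 \left(- \frac{1}{10}\right) = - \frac{7}{5}$)
$\left(P{\left(B \right)} + Z\right)^{2} = \left(- \frac{7}{5} - 369\right)^{2} = \left(- \frac{1852}{5}\right)^{2} = \frac{3429904}{25}$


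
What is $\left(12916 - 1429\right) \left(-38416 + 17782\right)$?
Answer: $-237022758$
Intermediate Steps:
$\left(12916 - 1429\right) \left(-38416 + 17782\right) = 11487 \left(-20634\right) = -237022758$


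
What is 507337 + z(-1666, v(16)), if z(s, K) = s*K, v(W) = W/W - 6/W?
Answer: 2025183/4 ≈ 5.0630e+5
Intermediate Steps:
v(W) = 1 - 6/W
z(s, K) = K*s
507337 + z(-1666, v(16)) = 507337 + ((-6 + 16)/16)*(-1666) = 507337 + ((1/16)*10)*(-1666) = 507337 + (5/8)*(-1666) = 507337 - 4165/4 = 2025183/4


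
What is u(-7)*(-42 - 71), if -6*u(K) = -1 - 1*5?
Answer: -113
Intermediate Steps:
u(K) = 1 (u(K) = -(-1 - 1*5)/6 = -(-1 - 5)/6 = -⅙*(-6) = 1)
u(-7)*(-42 - 71) = 1*(-42 - 71) = 1*(-113) = -113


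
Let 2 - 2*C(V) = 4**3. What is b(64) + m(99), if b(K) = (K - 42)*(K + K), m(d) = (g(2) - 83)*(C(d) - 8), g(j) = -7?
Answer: 6326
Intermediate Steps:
C(V) = -31 (C(V) = 1 - 1/2*4**3 = 1 - 1/2*64 = 1 - 32 = -31)
m(d) = 3510 (m(d) = (-7 - 83)*(-31 - 8) = -90*(-39) = 3510)
b(K) = 2*K*(-42 + K) (b(K) = (-42 + K)*(2*K) = 2*K*(-42 + K))
b(64) + m(99) = 2*64*(-42 + 64) + 3510 = 2*64*22 + 3510 = 2816 + 3510 = 6326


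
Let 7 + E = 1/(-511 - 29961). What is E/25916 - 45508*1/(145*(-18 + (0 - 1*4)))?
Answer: 1633524966903/114508291040 ≈ 14.266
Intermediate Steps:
E = -213305/30472 (E = -7 + 1/(-511 - 29961) = -7 + 1/(-30472) = -7 - 1/30472 = -213305/30472 ≈ -7.0000)
E/25916 - 45508*1/(145*(-18 + (0 - 1*4))) = -213305/30472/25916 - 45508*1/(145*(-18 + (0 - 1*4))) = -213305/30472*1/25916 - 45508*1/(145*(-18 + (0 - 4))) = -213305/789712352 - 45508*1/(145*(-18 - 4)) = -213305/789712352 - 45508/(145*(-22)) = -213305/789712352 - 45508/(-3190) = -213305/789712352 - 45508*(-1/3190) = -213305/789712352 + 22754/1595 = 1633524966903/114508291040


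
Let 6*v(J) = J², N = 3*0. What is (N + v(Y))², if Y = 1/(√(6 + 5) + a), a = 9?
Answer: 3007/216090000 - 23*√11/6002500 ≈ 1.2071e-6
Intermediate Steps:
N = 0
Y = 1/(9 + √11) (Y = 1/(√(6 + 5) + 9) = 1/(√11 + 9) = 1/(9 + √11) ≈ 0.081191)
v(J) = J²/6
(N + v(Y))² = (0 + (9/70 - √11/70)²/6)² = ((9/70 - √11/70)²/6)² = (9/70 - √11/70)⁴/36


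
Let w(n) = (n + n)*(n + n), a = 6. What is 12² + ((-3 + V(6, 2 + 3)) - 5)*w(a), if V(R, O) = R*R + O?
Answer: 4896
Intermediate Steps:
V(R, O) = O + R² (V(R, O) = R² + O = O + R²)
w(n) = 4*n² (w(n) = (2*n)*(2*n) = 4*n²)
12² + ((-3 + V(6, 2 + 3)) - 5)*w(a) = 12² + ((-3 + ((2 + 3) + 6²)) - 5)*(4*6²) = 144 + ((-3 + (5 + 36)) - 5)*(4*36) = 144 + ((-3 + 41) - 5)*144 = 144 + (38 - 5)*144 = 144 + 33*144 = 144 + 4752 = 4896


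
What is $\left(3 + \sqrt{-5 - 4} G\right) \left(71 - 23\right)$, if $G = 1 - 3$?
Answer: $144 - 288 i \approx 144.0 - 288.0 i$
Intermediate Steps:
$G = -2$
$\left(3 + \sqrt{-5 - 4} G\right) \left(71 - 23\right) = \left(3 + \sqrt{-5 - 4} \left(-2\right)\right) \left(71 - 23\right) = \left(3 + \sqrt{-9} \left(-2\right)\right) 48 = \left(3 + 3 i \left(-2\right)\right) 48 = \left(3 - 6 i\right) 48 = 144 - 288 i$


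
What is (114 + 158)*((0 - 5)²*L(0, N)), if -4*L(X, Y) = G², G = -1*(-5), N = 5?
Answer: -42500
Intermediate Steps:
G = 5
L(X, Y) = -25/4 (L(X, Y) = -¼*5² = -¼*25 = -25/4)
(114 + 158)*((0 - 5)²*L(0, N)) = (114 + 158)*((0 - 5)²*(-25/4)) = 272*((-5)²*(-25/4)) = 272*(25*(-25/4)) = 272*(-625/4) = -42500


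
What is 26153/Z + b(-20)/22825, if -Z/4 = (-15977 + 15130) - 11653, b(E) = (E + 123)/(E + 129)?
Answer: 2602874101/4975850000 ≈ 0.52310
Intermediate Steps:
b(E) = (123 + E)/(129 + E)
Z = 50000 (Z = -4*((-15977 + 15130) - 11653) = -4*(-847 - 11653) = -4*(-12500) = 50000)
26153/Z + b(-20)/22825 = 26153/50000 + ((123 - 20)/(129 - 20))/22825 = 26153*(1/50000) + (103/109)*(1/22825) = 26153/50000 + ((1/109)*103)*(1/22825) = 26153/50000 + (103/109)*(1/22825) = 26153/50000 + 103/2487925 = 2602874101/4975850000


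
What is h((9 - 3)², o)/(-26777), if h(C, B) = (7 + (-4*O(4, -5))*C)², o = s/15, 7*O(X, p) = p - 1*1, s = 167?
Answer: -833569/1312073 ≈ -0.63531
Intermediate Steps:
O(X, p) = -⅐ + p/7 (O(X, p) = (p - 1*1)/7 = (p - 1)/7 = (-1 + p)/7 = -⅐ + p/7)
o = 167/15 ≈ 11.133
h(C, B) = (7 + 24*C/7)² (h(C, B) = (7 + (-4*(-⅐ + (⅐)*(-5)))*C)² = (7 + (-4*(-⅐ - 5/7))*C)² = (7 + (-4*(-6/7))*C)² = (7 + 24*C/7)²)
h((9 - 3)², o)/(-26777) = ((49 + 24*(9 - 3)²)²/49)/(-26777) = ((49 + 24*6²)²/49)*(-1/26777) = ((49 + 24*36)²/49)*(-1/26777) = ((49 + 864)²/49)*(-1/26777) = ((1/49)*913²)*(-1/26777) = ((1/49)*833569)*(-1/26777) = (833569/49)*(-1/26777) = -833569/1312073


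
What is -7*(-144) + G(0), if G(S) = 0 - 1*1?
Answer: 1007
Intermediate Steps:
G(S) = -1 (G(S) = 0 - 1 = -1)
-7*(-144) + G(0) = -7*(-144) - 1 = 1008 - 1 = 1007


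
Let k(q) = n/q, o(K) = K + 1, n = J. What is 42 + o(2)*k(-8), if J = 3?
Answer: 327/8 ≈ 40.875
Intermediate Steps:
n = 3
o(K) = 1 + K
k(q) = 3/q
42 + o(2)*k(-8) = 42 + (1 + 2)*(3/(-8)) = 42 + 3*(3*(-⅛)) = 42 + 3*(-3/8) = 42 - 9/8 = 327/8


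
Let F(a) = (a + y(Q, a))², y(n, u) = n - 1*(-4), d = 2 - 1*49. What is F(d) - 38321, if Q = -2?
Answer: -36296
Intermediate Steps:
d = -47 (d = 2 - 49 = -47)
y(n, u) = 4 + n (y(n, u) = n + 4 = 4 + n)
F(a) = (2 + a)² (F(a) = (a + (4 - 2))² = (a + 2)² = (2 + a)²)
F(d) - 38321 = (2 - 47)² - 38321 = (-45)² - 38321 = 2025 - 38321 = -36296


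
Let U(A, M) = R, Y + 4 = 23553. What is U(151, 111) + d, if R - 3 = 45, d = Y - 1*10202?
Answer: 13395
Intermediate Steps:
Y = 23549 (Y = -4 + 23553 = 23549)
d = 13347 (d = 23549 - 1*10202 = 23549 - 10202 = 13347)
R = 48 (R = 3 + 45 = 48)
U(A, M) = 48
U(151, 111) + d = 48 + 13347 = 13395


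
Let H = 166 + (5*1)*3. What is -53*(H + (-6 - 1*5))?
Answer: -9010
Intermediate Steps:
H = 181 (H = 166 + 5*3 = 166 + 15 = 181)
-53*(H + (-6 - 1*5)) = -53*(181 + (-6 - 1*5)) = -53*(181 + (-6 - 5)) = -53*(181 - 11) = -53*170 = -9010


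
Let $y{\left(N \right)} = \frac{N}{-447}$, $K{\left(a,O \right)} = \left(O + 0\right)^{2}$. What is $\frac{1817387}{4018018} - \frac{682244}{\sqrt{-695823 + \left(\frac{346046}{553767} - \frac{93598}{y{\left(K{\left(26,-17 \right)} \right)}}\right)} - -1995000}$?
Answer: $\frac{282374728760771972782259711}{2559308580251094648706929754} + \frac{11598148 i \sqrt{48836606181263875851}}{636957967896384398653} \approx 0.11033 + 0.00012725 i$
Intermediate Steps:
$K{\left(a,O \right)} = O^{2}$
$y{\left(N \right)} = - \frac{N}{447}$ ($y{\left(N \right)} = N \left(- \frac{1}{447}\right) = - \frac{N}{447}$)
$\frac{1817387}{4018018} - \frac{682244}{\sqrt{-695823 + \left(\frac{346046}{553767} - \frac{93598}{y{\left(K{\left(26,-17 \right)} \right)}}\right)} - -1995000} = \frac{1817387}{4018018} - \frac{682244}{\sqrt{-695823 + \left(\frac{346046}{553767} - \frac{93598}{\left(- \frac{1}{447}\right) \left(-17\right)^{2}}\right)} - -1995000} = 1817387 \cdot \frac{1}{4018018} - \frac{682244}{\sqrt{-695823 - \left(- \frac{346046}{553767} + \frac{93598}{\left(- \frac{1}{447}\right) 289}\right)} + 1995000} = \frac{1817387}{4018018} - \frac{682244}{\sqrt{-695823 - \left(- \frac{346046}{553767} + \frac{93598}{- \frac{289}{447}}\right)} + 1995000} = \frac{1817387}{4018018} - \frac{682244}{\sqrt{-695823 + \left(\frac{346046}{553767} - - \frac{41838306}{289}\right)} + 1995000} = \frac{1817387}{4018018} - \frac{682244}{\sqrt{-695823 + \left(\frac{346046}{553767} + \frac{41838306}{289}\right)} + 1995000} = \frac{1817387}{4018018} - \frac{682244}{\sqrt{-695823 + \frac{23168773205996}{160038663}} + 1995000} = \frac{1817387}{4018018} - \frac{682244}{\sqrt{- \frac{88189809398653}{160038663}} + 1995000} = \frac{1817387}{4018018} - \frac{682244}{\frac{i \sqrt{48836606181263875851}}{9414039} + 1995000} = \frac{1817387}{4018018} - \frac{682244}{1995000 + \frac{i \sqrt{48836606181263875851}}{9414039}}$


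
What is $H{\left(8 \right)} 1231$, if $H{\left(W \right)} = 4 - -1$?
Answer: $6155$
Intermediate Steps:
$H{\left(W \right)} = 5$ ($H{\left(W \right)} = 4 + 1 = 5$)
$H{\left(8 \right)} 1231 = 5 \cdot 1231 = 6155$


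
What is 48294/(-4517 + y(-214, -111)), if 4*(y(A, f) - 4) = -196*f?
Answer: 24147/463 ≈ 52.153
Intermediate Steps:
y(A, f) = 4 - 49*f (y(A, f) = 4 + (-196*f)/4 = 4 - 49*f)
48294/(-4517 + y(-214, -111)) = 48294/(-4517 + (4 - 49*(-111))) = 48294/(-4517 + (4 + 5439)) = 48294/(-4517 + 5443) = 48294/926 = 48294*(1/926) = 24147/463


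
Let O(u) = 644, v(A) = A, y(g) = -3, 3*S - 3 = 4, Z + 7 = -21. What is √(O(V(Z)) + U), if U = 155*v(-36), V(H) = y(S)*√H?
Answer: 2*I*√1234 ≈ 70.257*I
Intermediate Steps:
Z = -28 (Z = -7 - 21 = -28)
S = 7/3 (S = 1 + (⅓)*4 = 1 + 4/3 = 7/3 ≈ 2.3333)
V(H) = -3*√H
U = -5580 (U = 155*(-36) = -5580)
√(O(V(Z)) + U) = √(644 - 5580) = √(-4936) = 2*I*√1234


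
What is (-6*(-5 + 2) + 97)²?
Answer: 13225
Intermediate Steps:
(-6*(-5 + 2) + 97)² = (-6*(-3) + 97)² = (18 + 97)² = 115² = 13225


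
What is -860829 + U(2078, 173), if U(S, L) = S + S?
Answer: -856673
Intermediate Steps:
U(S, L) = 2*S
-860829 + U(2078, 173) = -860829 + 2*2078 = -860829 + 4156 = -856673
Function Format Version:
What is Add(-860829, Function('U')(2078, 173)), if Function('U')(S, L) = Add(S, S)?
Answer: -856673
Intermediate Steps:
Function('U')(S, L) = Mul(2, S)
Add(-860829, Function('U')(2078, 173)) = Add(-860829, Mul(2, 2078)) = Add(-860829, 4156) = -856673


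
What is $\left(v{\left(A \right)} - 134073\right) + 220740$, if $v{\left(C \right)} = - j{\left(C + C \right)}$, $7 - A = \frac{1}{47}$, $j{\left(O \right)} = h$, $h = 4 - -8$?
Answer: $86655$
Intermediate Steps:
$h = 12$ ($h = 4 + 8 = 12$)
$j{\left(O \right)} = 12$
$A = \frac{328}{47}$ ($A = 7 - \frac{1}{47} = \frac{328}{47} \approx 6.9787$)
$v{\left(C \right)} = -12$ ($v{\left(C \right)} = \left(-1\right) 12 = -12$)
$\left(v{\left(A \right)} - 134073\right) + 220740 = \left(-12 - 134073\right) + 220740 = -134085 + 220740 = 86655$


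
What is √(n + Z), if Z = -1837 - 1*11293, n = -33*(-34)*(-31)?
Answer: 2*I*√11978 ≈ 218.89*I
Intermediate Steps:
n = -34782 (n = 1122*(-31) = -34782)
Z = -13130 (Z = -1837 - 11293 = -13130)
√(n + Z) = √(-34782 - 13130) = √(-47912) = 2*I*√11978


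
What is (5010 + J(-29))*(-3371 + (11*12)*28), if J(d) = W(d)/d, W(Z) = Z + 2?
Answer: 47228025/29 ≈ 1.6286e+6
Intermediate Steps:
W(Z) = 2 + Z
J(d) = (2 + d)/d
(5010 + J(-29))*(-3371 + (11*12)*28) = (5010 + (2 - 29)/(-29))*(-3371 + (11*12)*28) = (5010 - 1/29*(-27))*(-3371 + 132*28) = (5010 + 27/29)*(-3371 + 3696) = (145317/29)*325 = 47228025/29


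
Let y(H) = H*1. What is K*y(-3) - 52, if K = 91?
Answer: -325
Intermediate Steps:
y(H) = H
K*y(-3) - 52 = 91*(-3) - 52 = -273 - 52 = -325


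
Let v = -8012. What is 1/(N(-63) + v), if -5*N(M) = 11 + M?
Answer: -5/40008 ≈ -0.00012498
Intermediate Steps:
N(M) = -11/5 - M/5 (N(M) = -(11 + M)/5 = -11/5 - M/5)
1/(N(-63) + v) = 1/((-11/5 - 1/5*(-63)) - 8012) = 1/((-11/5 + 63/5) - 8012) = 1/(52/5 - 8012) = 1/(-40008/5) = -5/40008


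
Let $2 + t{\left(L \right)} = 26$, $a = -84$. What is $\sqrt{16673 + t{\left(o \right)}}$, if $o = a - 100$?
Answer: $\sqrt{16697} \approx 129.22$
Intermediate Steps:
$o = -184$ ($o = -84 - 100 = -184$)
$t{\left(L \right)} = 24$ ($t{\left(L \right)} = -2 + 26 = 24$)
$\sqrt{16673 + t{\left(o \right)}} = \sqrt{16673 + 24} = \sqrt{16697}$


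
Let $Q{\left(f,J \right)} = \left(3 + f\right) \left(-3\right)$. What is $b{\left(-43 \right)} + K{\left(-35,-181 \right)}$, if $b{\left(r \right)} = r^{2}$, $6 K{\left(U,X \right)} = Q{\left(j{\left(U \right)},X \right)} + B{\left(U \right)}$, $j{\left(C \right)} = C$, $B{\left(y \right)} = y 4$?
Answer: $\frac{5525}{3} \approx 1841.7$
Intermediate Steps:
$B{\left(y \right)} = 4 y$
$Q{\left(f,J \right)} = -9 - 3 f$
$K{\left(U,X \right)} = - \frac{3}{2} + \frac{U}{6}$ ($K{\left(U,X \right)} = \frac{\left(-9 - 3 U\right) + 4 U}{6} = \frac{-9 + U}{6} = - \frac{3}{2} + \frac{U}{6}$)
$b{\left(-43 \right)} + K{\left(-35,-181 \right)} = \left(-43\right)^{2} + \left(- \frac{3}{2} + \frac{1}{6} \left(-35\right)\right) = 1849 - \frac{22}{3} = \frac{5525}{3}$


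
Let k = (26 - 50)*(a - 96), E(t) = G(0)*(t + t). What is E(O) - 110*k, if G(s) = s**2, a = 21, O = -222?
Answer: -198000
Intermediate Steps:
E(t) = 0 (E(t) = 0**2*(t + t) = 0*(2*t) = 0)
k = 1800 (k = (26 - 50)*(21 - 96) = -24*(-75) = 1800)
E(O) - 110*k = 0 - 110*1800 = 0 - 1*198000 = 0 - 198000 = -198000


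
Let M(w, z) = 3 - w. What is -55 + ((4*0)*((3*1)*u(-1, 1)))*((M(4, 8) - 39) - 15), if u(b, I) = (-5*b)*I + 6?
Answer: -55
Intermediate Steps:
u(b, I) = 6 - 5*I*b (u(b, I) = -5*I*b + 6 = 6 - 5*I*b)
-55 + ((4*0)*((3*1)*u(-1, 1)))*((M(4, 8) - 39) - 15) = -55 + ((4*0)*((3*1)*(6 - 5*1*(-1))))*(((3 - 1*4) - 39) - 15) = -55 + (0*(3*(6 + 5)))*(((3 - 4) - 39) - 15) = -55 + (0*(3*11))*((-1 - 39) - 15) = -55 + (0*33)*(-40 - 15) = -55 + 0*(-55) = -55 + 0 = -55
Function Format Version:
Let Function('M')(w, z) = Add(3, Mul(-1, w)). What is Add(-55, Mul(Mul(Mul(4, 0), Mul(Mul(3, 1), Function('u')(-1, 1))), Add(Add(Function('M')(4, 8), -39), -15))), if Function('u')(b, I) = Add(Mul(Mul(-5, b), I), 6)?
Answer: -55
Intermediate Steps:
Function('u')(b, I) = Add(6, Mul(-5, I, b)) (Function('u')(b, I) = Add(Mul(-5, I, b), 6) = Add(6, Mul(-5, I, b)))
Add(-55, Mul(Mul(Mul(4, 0), Mul(Mul(3, 1), Function('u')(-1, 1))), Add(Add(Function('M')(4, 8), -39), -15))) = Add(-55, Mul(Mul(Mul(4, 0), Mul(Mul(3, 1), Add(6, Mul(-5, 1, -1)))), Add(Add(Add(3, Mul(-1, 4)), -39), -15))) = Add(-55, Mul(Mul(0, Mul(3, Add(6, 5))), Add(Add(Add(3, -4), -39), -15))) = Add(-55, Mul(Mul(0, Mul(3, 11)), Add(Add(-1, -39), -15))) = Add(-55, Mul(Mul(0, 33), Add(-40, -15))) = Add(-55, Mul(0, -55)) = Add(-55, 0) = -55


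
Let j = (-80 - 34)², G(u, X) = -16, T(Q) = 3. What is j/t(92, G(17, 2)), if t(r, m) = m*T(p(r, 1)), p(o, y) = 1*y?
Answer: -1083/4 ≈ -270.75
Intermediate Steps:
p(o, y) = y
t(r, m) = 3*m (t(r, m) = m*3 = 3*m)
j = 12996 (j = (-114)² = 12996)
j/t(92, G(17, 2)) = 12996/((3*(-16))) = 12996/(-48) = 12996*(-1/48) = -1083/4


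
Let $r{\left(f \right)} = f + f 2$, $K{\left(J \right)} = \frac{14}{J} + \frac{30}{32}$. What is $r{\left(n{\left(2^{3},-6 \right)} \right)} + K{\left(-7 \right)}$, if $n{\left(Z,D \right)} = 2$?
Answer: $\frac{79}{16} \approx 4.9375$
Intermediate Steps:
$K{\left(J \right)} = \frac{15}{16} + \frac{14}{J}$ ($K{\left(J \right)} = \frac{14}{J} + 30 \cdot \frac{1}{32} = \frac{14}{J} + \frac{15}{16} = \frac{15}{16} + \frac{14}{J}$)
$r{\left(f \right)} = 3 f$ ($r{\left(f \right)} = f + 2 f = 3 f$)
$r{\left(n{\left(2^{3},-6 \right)} \right)} + K{\left(-7 \right)} = 3 \cdot 2 + \left(\frac{15}{16} + \frac{14}{-7}\right) = 6 + \left(\frac{15}{16} + 14 \left(- \frac{1}{7}\right)\right) = 6 + \left(\frac{15}{16} - 2\right) = 6 - \frac{17}{16} = \frac{79}{16}$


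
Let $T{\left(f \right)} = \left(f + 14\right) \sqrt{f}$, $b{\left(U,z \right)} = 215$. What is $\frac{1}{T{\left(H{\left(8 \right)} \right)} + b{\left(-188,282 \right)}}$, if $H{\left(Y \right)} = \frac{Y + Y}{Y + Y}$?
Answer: $\frac{1}{230} \approx 0.0043478$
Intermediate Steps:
$H{\left(Y \right)} = 1$ ($H{\left(Y \right)} = \frac{2 Y}{2 Y} = 2 Y \frac{1}{2 Y} = 1$)
$T{\left(f \right)} = \sqrt{f} \left(14 + f\right)$ ($T{\left(f \right)} = \left(14 + f\right) \sqrt{f} = \sqrt{f} \left(14 + f\right)$)
$\frac{1}{T{\left(H{\left(8 \right)} \right)} + b{\left(-188,282 \right)}} = \frac{1}{\sqrt{1} \left(14 + 1\right) + 215} = \frac{1}{1 \cdot 15 + 215} = \frac{1}{15 + 215} = \frac{1}{230}$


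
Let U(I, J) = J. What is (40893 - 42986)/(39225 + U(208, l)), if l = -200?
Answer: -299/5575 ≈ -0.053632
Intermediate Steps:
(40893 - 42986)/(39225 + U(208, l)) = (40893 - 42986)/(39225 - 200) = -2093/39025 = -2093*1/39025 = -299/5575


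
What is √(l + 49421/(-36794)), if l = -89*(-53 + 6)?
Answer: √5661120461514/36794 ≈ 64.666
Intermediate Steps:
l = 4183 (l = -89*(-47) = 4183)
√(l + 49421/(-36794)) = √(4183 + 49421/(-36794)) = √(4183 + 49421*(-1/36794)) = √(4183 - 49421/36794) = √(153859881/36794) = √5661120461514/36794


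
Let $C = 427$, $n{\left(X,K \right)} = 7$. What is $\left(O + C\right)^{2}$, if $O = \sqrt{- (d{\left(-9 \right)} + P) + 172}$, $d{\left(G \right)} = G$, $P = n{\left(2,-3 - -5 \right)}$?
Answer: $\left(427 + \sqrt{174}\right)^{2} \approx 1.9377 \cdot 10^{5}$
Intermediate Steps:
$P = 7$
$O = \sqrt{174}$ ($O = \sqrt{- (-9 + 7) + 172} = \sqrt{\left(-1\right) \left(-2\right) + 172} = \sqrt{2 + 172} = \sqrt{174} \approx 13.191$)
$\left(O + C\right)^{2} = \left(\sqrt{174} + 427\right)^{2} = \left(427 + \sqrt{174}\right)^{2}$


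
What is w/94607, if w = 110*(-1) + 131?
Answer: 21/94607 ≈ 0.00022197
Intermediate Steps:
w = 21 (w = -110 + 131 = 21)
w/94607 = 21/94607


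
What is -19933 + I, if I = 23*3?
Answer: -19864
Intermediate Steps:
I = 69
-19933 + I = -19933 + 69 = -19864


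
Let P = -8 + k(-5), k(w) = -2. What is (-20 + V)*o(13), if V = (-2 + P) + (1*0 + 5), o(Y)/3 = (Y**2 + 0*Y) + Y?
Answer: -14742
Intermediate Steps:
P = -10 (P = -8 - 2 = -10)
o(Y) = 3*Y + 3*Y**2 (o(Y) = 3*((Y**2 + 0*Y) + Y) = 3*((Y**2 + 0) + Y) = 3*(Y**2 + Y) = 3*(Y + Y**2) = 3*Y + 3*Y**2)
V = -7 (V = (-2 - 10) + (1*0 + 5) = -12 + (0 + 5) = -12 + 5 = -7)
(-20 + V)*o(13) = (-20 - 7)*(3*13*(1 + 13)) = -81*13*14 = -27*546 = -14742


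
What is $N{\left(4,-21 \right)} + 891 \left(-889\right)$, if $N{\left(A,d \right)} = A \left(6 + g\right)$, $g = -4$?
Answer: $-792091$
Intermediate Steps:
$N{\left(A,d \right)} = 2 A$ ($N{\left(A,d \right)} = A \left(6 - 4\right) = A 2 = 2 A$)
$N{\left(4,-21 \right)} + 891 \left(-889\right) = 2 \cdot 4 + 891 \left(-889\right) = 8 - 792099 = -792091$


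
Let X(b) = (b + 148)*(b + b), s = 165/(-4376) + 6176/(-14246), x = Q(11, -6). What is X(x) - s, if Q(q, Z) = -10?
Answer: -86015196097/31170248 ≈ -2759.5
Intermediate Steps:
x = -10
s = -14688383/31170248 (s = 165*(-1/4376) + 6176*(-1/14246) = -165/4376 - 3088/7123 = -14688383/31170248 ≈ -0.47123)
X(b) = 2*b*(148 + b) (X(b) = (148 + b)*(2*b) = 2*b*(148 + b))
X(x) - s = 2*(-10)*(148 - 10) - 1*(-14688383/31170248) = 2*(-10)*138 + 14688383/31170248 = -2760 + 14688383/31170248 = -86015196097/31170248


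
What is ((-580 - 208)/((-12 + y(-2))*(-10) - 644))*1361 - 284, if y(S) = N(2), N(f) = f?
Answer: 229493/136 ≈ 1687.4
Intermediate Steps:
y(S) = 2
((-580 - 208)/((-12 + y(-2))*(-10) - 644))*1361 - 284 = ((-580 - 208)/((-12 + 2)*(-10) - 644))*1361 - 284 = -788/(-10*(-10) - 644)*1361 - 284 = -788/(100 - 644)*1361 - 284 = -788/(-544)*1361 - 284 = -788*(-1/544)*1361 - 284 = (197/136)*1361 - 284 = 268117/136 - 284 = 229493/136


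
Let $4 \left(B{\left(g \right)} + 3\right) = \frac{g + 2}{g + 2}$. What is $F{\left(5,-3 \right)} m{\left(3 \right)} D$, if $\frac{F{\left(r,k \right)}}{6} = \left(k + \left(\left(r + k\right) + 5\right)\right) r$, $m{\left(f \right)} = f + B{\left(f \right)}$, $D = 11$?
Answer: $330$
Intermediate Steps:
$B{\left(g \right)} = - \frac{11}{4}$ ($B{\left(g \right)} = -3 + \frac{\left(g + 2\right) \frac{1}{g + 2}}{4} = -3 + \frac{\left(2 + g\right) \frac{1}{2 + g}}{4} = -3 + \frac{1}{4} \cdot 1 = -3 + \frac{1}{4} = - \frac{11}{4}$)
$m{\left(f \right)} = - \frac{11}{4} + f$ ($m{\left(f \right)} = f - \frac{11}{4} = - \frac{11}{4} + f$)
$F{\left(r,k \right)} = 6 r \left(5 + r + 2 k\right)$ ($F{\left(r,k \right)} = 6 \left(k + \left(\left(r + k\right) + 5\right)\right) r = 6 \left(k + \left(\left(k + r\right) + 5\right)\right) r = 6 \left(k + \left(5 + k + r\right)\right) r = 6 \left(5 + r + 2 k\right) r = 6 r \left(5 + r + 2 k\right)$)
$F{\left(5,-3 \right)} m{\left(3 \right)} D = 6 \cdot 5 \left(5 + 5 + 2 \left(-3\right)\right) \left(- \frac{11}{4} + 3\right) 11 = 6 \cdot 5 \left(5 + 5 - 6\right) \frac{1}{4} \cdot 11 = 6 \cdot 5 \cdot 4 \cdot \frac{1}{4} \cdot 11 = 120 \cdot \frac{1}{4} \cdot 11 = 30 \cdot 11 = 330$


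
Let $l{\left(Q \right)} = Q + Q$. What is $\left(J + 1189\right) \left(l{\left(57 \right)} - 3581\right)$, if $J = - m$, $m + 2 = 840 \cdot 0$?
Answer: $-4129197$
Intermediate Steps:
$m = -2$ ($m = -2 + 840 \cdot 0 = -2 + 0 = -2$)
$l{\left(Q \right)} = 2 Q$
$J = 2$ ($J = \left(-1\right) \left(-2\right) = 2$)
$\left(J + 1189\right) \left(l{\left(57 \right)} - 3581\right) = \left(2 + 1189\right) \left(2 \cdot 57 - 3581\right) = 1191 \left(114 - 3581\right) = 1191 \left(-3467\right) = -4129197$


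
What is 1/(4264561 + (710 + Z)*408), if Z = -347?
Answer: 1/4412665 ≈ 2.2662e-7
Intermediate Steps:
1/(4264561 + (710 + Z)*408) = 1/(4264561 + (710 - 347)*408) = 1/(4264561 + 363*408) = 1/(4264561 + 148104) = 1/4412665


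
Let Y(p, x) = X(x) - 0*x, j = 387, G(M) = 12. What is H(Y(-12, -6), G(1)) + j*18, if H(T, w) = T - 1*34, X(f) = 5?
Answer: 6937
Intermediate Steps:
Y(p, x) = 5 (Y(p, x) = 5 - 0*x = 5 - 1*0 = 5 + 0 = 5)
H(T, w) = -34 + T (H(T, w) = T - 34 = -34 + T)
H(Y(-12, -6), G(1)) + j*18 = (-34 + 5) + 387*18 = -29 + 6966 = 6937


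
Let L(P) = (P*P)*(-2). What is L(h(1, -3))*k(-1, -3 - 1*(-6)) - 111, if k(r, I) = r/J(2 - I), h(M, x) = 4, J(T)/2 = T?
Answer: -127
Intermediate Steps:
J(T) = 2*T
L(P) = -2*P² (L(P) = P²*(-2) = -2*P²)
k(r, I) = r/(4 - 2*I) (k(r, I) = r/((2*(2 - I))) = r/(4 - 2*I))
L(h(1, -3))*k(-1, -3 - 1*(-6)) - 111 = (-2*4²)*(-1*(-1)/(-4 + 2*(-3 - 1*(-6)))) - 111 = (-2*16)*(-1*(-1)/(-4 + 2*(-3 + 6))) - 111 = -(-32)*(-1)/(-4 + 2*3) - 111 = -(-32)*(-1)/(-4 + 6) - 111 = -(-32)*(-1)/2 - 111 = -32*½ - 111 = -16 - 111 = -127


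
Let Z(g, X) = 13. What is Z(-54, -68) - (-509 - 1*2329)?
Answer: 2851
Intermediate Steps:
Z(-54, -68) - (-509 - 1*2329) = 13 - (-509 - 1*2329) = 13 - (-509 - 2329) = 13 - 1*(-2838) = 13 + 2838 = 2851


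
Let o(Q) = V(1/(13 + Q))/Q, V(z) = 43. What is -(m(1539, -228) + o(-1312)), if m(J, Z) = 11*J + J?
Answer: -24229973/1312 ≈ -18468.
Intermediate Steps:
m(J, Z) = 12*J
o(Q) = 43/Q
-(m(1539, -228) + o(-1312)) = -(12*1539 + 43/(-1312)) = -(18468 + 43*(-1/1312)) = -(18468 - 43/1312) = -1*24229973/1312 = -24229973/1312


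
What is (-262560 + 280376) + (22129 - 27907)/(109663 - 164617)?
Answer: 54392569/3053 ≈ 17816.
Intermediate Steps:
(-262560 + 280376) + (22129 - 27907)/(109663 - 164617) = 17816 - 5778/(-54954) = 17816 - 5778*(-1/54954) = 17816 + 321/3053 = 54392569/3053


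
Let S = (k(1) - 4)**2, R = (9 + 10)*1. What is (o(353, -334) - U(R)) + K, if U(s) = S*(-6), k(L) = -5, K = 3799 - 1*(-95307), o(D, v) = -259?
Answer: 99333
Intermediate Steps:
R = 19 (R = 19*1 = 19)
K = 99106 (K = 3799 + 95307 = 99106)
S = 81 (S = (-5 - 4)**2 = (-9)**2 = 81)
U(s) = -486 (U(s) = 81*(-6) = -486)
(o(353, -334) - U(R)) + K = (-259 - 1*(-486)) + 99106 = (-259 + 486) + 99106 = 227 + 99106 = 99333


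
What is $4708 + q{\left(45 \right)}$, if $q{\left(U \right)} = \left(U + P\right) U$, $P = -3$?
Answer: $6598$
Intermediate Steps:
$q{\left(U \right)} = U \left(-3 + U\right)$ ($q{\left(U \right)} = \left(U - 3\right) U = \left(-3 + U\right) U = U \left(-3 + U\right)$)
$4708 + q{\left(45 \right)} = 4708 + 45 \left(-3 + 45\right) = 4708 + 45 \cdot 42 = 4708 + 1890 = 6598$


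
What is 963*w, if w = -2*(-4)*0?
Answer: 0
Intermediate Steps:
w = 0 (w = 8*0 = 0)
963*w = 963*0 = 0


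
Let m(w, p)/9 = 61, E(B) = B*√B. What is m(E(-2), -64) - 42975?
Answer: -42426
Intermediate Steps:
E(B) = B^(3/2)
m(w, p) = 549 (m(w, p) = 9*61 = 549)
m(E(-2), -64) - 42975 = 549 - 42975 = -42426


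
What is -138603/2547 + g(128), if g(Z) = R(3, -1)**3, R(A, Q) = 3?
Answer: -23278/849 ≈ -27.418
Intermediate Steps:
g(Z) = 27 (g(Z) = 3**3 = 27)
-138603/2547 + g(128) = -138603/2547 + 27 = -138603*1/2547 + 27 = -46201/849 + 27 = -23278/849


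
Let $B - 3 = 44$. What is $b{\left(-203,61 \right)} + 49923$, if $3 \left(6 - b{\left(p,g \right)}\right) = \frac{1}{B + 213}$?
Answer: $\frac{38944619}{780} \approx 49929.0$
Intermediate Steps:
$B = 47$ ($B = 3 + 44 = 47$)
$b{\left(p,g \right)} = \frac{4679}{780}$ ($b{\left(p,g \right)} = 6 - \frac{1}{3 \left(47 + 213\right)} = 6 - \frac{1}{3 \cdot 260} = 6 - \frac{1}{780} = \frac{4679}{780}$)
$b{\left(-203,61 \right)} + 49923 = \frac{4679}{780} + 49923 = \frac{38944619}{780}$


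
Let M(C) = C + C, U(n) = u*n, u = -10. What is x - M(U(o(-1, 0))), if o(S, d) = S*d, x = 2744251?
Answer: 2744251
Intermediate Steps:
U(n) = -10*n
M(C) = 2*C
x - M(U(o(-1, 0))) = 2744251 - 2*(-(-10)*0) = 2744251 - 2*(-10*0) = 2744251 - 2*0 = 2744251 - 1*0 = 2744251 + 0 = 2744251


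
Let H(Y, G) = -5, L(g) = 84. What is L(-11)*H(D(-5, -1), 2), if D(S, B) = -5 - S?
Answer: -420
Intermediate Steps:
L(-11)*H(D(-5, -1), 2) = 84*(-5) = -420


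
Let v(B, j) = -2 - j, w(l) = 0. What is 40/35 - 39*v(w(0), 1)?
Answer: 827/7 ≈ 118.14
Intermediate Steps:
40/35 - 39*v(w(0), 1) = 40/35 - 39*(-2 - 1*1) = 40*(1/35) - 39*(-2 - 1) = 8/7 - 39*(-3) = 8/7 + 117 = 827/7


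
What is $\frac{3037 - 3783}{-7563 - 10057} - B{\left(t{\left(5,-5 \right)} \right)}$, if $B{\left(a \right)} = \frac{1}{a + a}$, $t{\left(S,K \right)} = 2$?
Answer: $- \frac{3659}{17620} \approx -0.20766$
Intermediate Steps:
$B{\left(a \right)} = \frac{1}{2 a}$
$\frac{3037 - 3783}{-7563 - 10057} - B{\left(t{\left(5,-5 \right)} \right)} = \frac{3037 - 3783}{-7563 - 10057} - \frac{1}{2 \cdot 2} = - \frac{746}{-17620} - \frac{1}{2} \cdot \frac{1}{2} = \left(-746\right) \left(- \frac{1}{17620}\right) - \frac{1}{4} = \frac{373}{8810} - \frac{1}{4} = - \frac{3659}{17620}$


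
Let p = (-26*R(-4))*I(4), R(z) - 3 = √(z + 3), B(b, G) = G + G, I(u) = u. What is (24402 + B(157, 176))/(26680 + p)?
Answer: 10198648/10863785 + 160901*I/43455140 ≈ 0.93878 + 0.0037027*I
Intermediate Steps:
B(b, G) = 2*G
R(z) = 3 + √(3 + z) (R(z) = 3 + √(z + 3) = 3 + √(3 + z))
p = -312 - 104*I (p = -26*(3 + √(3 - 4))*4 = -26*(3 + √(-1))*4 = -26*(3 + I)*4 = (-78 - 26*I)*4 = -312 - 104*I ≈ -312.0 - 104.0*I)
(24402 + B(157, 176))/(26680 + p) = (24402 + 2*176)/(26680 + (-312 - 104*I)) = (24402 + 352)/(26368 - 104*I) = 24754*((26368 + 104*I)/695282240) = 12377*(26368 + 104*I)/347641120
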